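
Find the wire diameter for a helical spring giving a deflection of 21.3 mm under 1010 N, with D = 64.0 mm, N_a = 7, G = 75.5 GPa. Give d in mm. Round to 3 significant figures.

Required rate k = F/δ = 1010/21.3 = 47.418 N/mm
d = (8D³N_a·k / G)^(1/4) = (8·64.0³·7·47.418 / (75.5×10³))^0.25
  = (9219.8)^0.25 = 9.7990 mm

9.80 mm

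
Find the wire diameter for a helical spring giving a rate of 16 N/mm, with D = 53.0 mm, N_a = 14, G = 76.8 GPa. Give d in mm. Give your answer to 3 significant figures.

7.68 mm

d = (8D³N_a·k / G)^(1/4) = (8·53.0³·14·16 / (76.8×10³))^0.25
  = (3473.8)^0.25 = 7.6772 mm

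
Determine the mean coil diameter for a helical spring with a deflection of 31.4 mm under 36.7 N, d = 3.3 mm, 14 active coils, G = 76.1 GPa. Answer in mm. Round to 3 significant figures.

41.0 mm

Required rate k = F/δ = 36.7/31.4 = 1.1688 N/mm
D = (Gd⁴/(8N_a·k))^(1/3) = (76.1×10³·3.3⁴/(8·14·1.1688))^(1/3)
  = (68942.3)^(1/3) = 41.0042 mm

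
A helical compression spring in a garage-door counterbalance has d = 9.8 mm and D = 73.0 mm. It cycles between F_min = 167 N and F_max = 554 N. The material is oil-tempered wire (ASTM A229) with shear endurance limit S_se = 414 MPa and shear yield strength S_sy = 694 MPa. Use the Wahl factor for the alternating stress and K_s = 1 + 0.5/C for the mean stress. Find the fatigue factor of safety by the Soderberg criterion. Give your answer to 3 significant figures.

4.54

C = D/d = 73.0/9.8 = 7.4490; K_W = (4C−1)/(4C−4)+0.615/C = 1.1989; K_s = 1+0.5/C = 1.0671
F_a = (F_max−F_min)/2 = 193.5 N; F_m = (F_max+F_min)/2 = 360.5 N
τ_a = K_W·8F_aD/(πd³) = 1.1989 × 38.218 = 45.818 MPa
τ_m = K_s·8F_mD/(πd³) = 1.0671 × 71.202 = 75.981 MPa
Soderberg: 1/n_f = τ_a/S_se + τ_m/S_sy = 45.818/414 + 75.981/694 = 0.11067 + 0.10948 = 0.22015
n_f = 1/0.22015 = 4.542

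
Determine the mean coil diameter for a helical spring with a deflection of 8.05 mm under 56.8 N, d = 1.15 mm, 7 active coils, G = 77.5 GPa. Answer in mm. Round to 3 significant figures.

7.00 mm

Required rate k = F/δ = 56.8/8.05 = 7.0559 N/mm
D = (Gd⁴/(8N_a·k))^(1/3) = (77.5×10³·1.15⁴/(8·7·7.0559))^(1/3)
  = (343.046)^(1/3) = 7.0003 mm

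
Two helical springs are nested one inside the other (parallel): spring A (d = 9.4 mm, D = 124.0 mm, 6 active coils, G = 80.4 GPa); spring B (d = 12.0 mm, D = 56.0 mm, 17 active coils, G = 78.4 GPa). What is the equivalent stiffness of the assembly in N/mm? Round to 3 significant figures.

74.9 N/mm

k_A = Gd⁴/(8D³N_a) = (80.4×10³)(9.4⁴)/(8·124.0³·6) = 6.859 N/mm
k_B = Gd⁴/(8D³N_a) = (78.4×10³)(12.0⁴)/(8·56.0³·17) = 68.067 N/mm
Parallel: k_eq = 6.859 + 68.067 = 74.926 N/mm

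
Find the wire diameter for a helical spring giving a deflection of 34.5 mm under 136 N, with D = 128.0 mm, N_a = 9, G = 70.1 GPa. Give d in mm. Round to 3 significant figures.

9.60 mm

Required rate k = F/δ = 136/34.5 = 3.942 N/mm
d = (8D³N_a·k / G)^(1/4) = (8·128.0³·9·3.942 / (70.1×10³))^0.25
  = (8491.1)^0.25 = 9.5993 mm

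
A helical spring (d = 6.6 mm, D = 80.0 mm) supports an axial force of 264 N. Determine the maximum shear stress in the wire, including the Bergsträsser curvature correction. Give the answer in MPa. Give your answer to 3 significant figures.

208 MPa

Spring index C = D/d = 80.0/6.6 = 12.1212
K_B = (4C+2)/(4C−3) = 50.485/45.485 = 1.1099
τ₀ = 8FD/(πd³) = 8·264·80.0/(π·6.6³) = 168960/903.2 = 187.07 MPa
τ_max = K·τ₀ = 1.1099 × 187.07 = 207.63 MPa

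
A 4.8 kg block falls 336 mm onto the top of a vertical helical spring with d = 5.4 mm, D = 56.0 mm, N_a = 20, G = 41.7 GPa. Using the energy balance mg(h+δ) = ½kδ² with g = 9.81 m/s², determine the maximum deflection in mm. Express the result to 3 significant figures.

k = Gd⁴/(8D³N_a) = (41.7×10³)(5.4⁴)/(8·56.0³·20) = 1.2619 N/mm
W = mg = 4.8 × 9.81 = 47.088 N
½kδ² − Wδ − Wh = 0 → δ = (W + √(W² + 2kWh))/k
δ = (47.088 + √(2217.3 + 39930.7))/1.2619 = (47.088 + 205.3)/1.2619 = 200.01 mm

200 mm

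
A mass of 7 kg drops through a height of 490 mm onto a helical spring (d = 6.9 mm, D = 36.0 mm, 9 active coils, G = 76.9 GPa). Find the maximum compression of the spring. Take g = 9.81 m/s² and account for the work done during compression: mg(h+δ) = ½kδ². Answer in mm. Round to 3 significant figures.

37.4 mm

k = Gd⁴/(8D³N_a) = (76.9×10³)(6.9⁴)/(8·36.0³·9) = 51.89 N/mm
W = mg = 7 × 9.81 = 68.67 N
½kδ² − Wδ − Wh = 0 → δ = (W + √(W² + 2kWh))/k
δ = (68.67 + √(4715.6 + 3.49201e+06))/51.89 = (68.67 + 1870)/51.89 = 37.36 mm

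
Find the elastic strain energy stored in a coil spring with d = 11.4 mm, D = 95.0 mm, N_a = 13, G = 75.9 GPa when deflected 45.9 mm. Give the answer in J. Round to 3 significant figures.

15.1 J

k = Gd⁴/(8D³N_a) = (75.9×10³)(11.4⁴)/(8·95.0³·13) = 14.377 N/mm
U = ½kδ² = 0.5 × 14.377 × 45.9² = 15144 N·mm = 15.144 J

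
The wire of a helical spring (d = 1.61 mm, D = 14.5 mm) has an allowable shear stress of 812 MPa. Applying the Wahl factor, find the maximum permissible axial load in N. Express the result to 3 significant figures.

79.0 N

C = D/d = 14.5/1.61 = 9.0062
K_W = (4C−1)/(4C−4) + 0.615/C = 35.025/32.025 + 0.0683 = 1.1620
τ_max = K·8FD/(πd³) → F_max = τ_allow·πd³/(8DK)
F_max = 812·π·1.61³/(8·14.5·1.1620) = 10646/134.79 = 78.983 N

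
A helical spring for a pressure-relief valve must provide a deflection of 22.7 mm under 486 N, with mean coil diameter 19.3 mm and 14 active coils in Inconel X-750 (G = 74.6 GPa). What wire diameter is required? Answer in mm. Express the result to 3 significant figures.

Required rate k = F/δ = 486/22.7 = 21.41 N/mm
d = (8D³N_a·k / G)^(1/4) = (8·19.3³·14·21.41 / (74.6×10³))^0.25
  = (231.08)^0.25 = 3.8989 mm

3.90 mm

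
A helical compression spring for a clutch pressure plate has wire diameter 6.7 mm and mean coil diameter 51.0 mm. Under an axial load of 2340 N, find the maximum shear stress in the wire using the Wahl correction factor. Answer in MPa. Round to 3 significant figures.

Spring index C = D/d = 51.0/6.7 = 7.6119
K_W = (4C−1)/(4C−4) + 0.615/C = 29.448/26.448 + 0.0808 = 1.1942
τ₀ = 8FD/(πd³) = 8·2340·51.0/(π·6.7³) = 954720/944.87 = 1010.4 MPa
τ_max = K·τ₀ = 1.1942 × 1010.4 = 1206.7 MPa

1210 MPa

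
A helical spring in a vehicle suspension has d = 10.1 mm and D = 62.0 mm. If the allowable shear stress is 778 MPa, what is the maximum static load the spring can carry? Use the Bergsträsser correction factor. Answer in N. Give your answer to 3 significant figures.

C = D/d = 62.0/10.1 = 6.1386
K_B = (4C+2)/(4C−3) = 26.554/21.554 = 1.2320
τ_max = K·8FD/(πd³) → F_max = τ_allow·πd³/(8DK)
F_max = 778·π·10.1³/(8·62.0·1.2320) = 2.5182e+06/611.06 = 4121.1 N

4120 N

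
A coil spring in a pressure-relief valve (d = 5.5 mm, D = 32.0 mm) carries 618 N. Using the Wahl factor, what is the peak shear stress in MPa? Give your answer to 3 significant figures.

382 MPa

Spring index C = D/d = 32.0/5.5 = 5.8182
K_W = (4C−1)/(4C−4) + 0.615/C = 22.273/19.273 + 0.1057 = 1.2614
τ₀ = 8FD/(πd³) = 8·618·32.0/(π·5.5³) = 158208/522.68 = 302.68 MPa
τ_max = K·τ₀ = 1.2614 × 302.68 = 381.8 MPa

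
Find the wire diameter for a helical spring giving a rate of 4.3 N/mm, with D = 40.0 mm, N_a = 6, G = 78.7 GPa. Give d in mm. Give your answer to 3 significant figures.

d = (8D³N_a·k / G)^(1/4) = (8·40.0³·6·4.3 / (78.7×10³))^0.25
  = (167.85)^0.25 = 3.5994 mm

3.60 mm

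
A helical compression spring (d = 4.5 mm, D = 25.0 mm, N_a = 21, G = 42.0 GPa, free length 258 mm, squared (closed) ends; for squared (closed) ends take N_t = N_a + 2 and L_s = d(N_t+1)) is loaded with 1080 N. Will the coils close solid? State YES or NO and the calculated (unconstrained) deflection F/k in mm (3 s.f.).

k = Gd⁴/(8D³N_a) = (42.0×10³)(4.5⁴)/(8·25.0³·21) = 6.561 N/mm
N_t = 23; L_s = 4.5·24 = 108 mm; δ_solid = L₀ − L_s = 258 − 108 = 150 mm
δ = F/k = 1080/6.561 = 164.61 mm
δ ≥ δ_solid → spring goes solid

YES, δ = 165 mm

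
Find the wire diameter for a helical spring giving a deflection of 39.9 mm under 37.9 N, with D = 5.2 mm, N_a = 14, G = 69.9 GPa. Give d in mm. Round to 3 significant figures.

0.680 mm

Required rate k = F/δ = 37.9/39.9 = 0.94987 N/mm
d = (8D³N_a·k / G)^(1/4) = (8·5.2³·14·0.94987 / (69.9×10³))^0.25
  = (0.214)^0.25 = 0.6801 mm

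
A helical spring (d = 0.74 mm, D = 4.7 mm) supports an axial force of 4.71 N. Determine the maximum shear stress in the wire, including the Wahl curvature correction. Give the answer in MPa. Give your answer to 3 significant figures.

172 MPa

Spring index C = D/d = 4.7/0.74 = 6.3514
K_W = (4C−1)/(4C−4) + 0.615/C = 24.405/21.405 + 0.0968 = 1.2370
τ₀ = 8FD/(πd³) = 8·4.71·4.7/(π·0.74³) = 177.096/1.273 = 139.11 MPa
τ_max = K·τ₀ = 1.2370 × 139.11 = 172.08 MPa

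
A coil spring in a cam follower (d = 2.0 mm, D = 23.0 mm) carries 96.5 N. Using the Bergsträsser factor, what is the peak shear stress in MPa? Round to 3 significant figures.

789 MPa

Spring index C = D/d = 23.0/2.0 = 11.5000
K_B = (4C+2)/(4C−3) = 48.000/43.000 = 1.1163
τ₀ = 8FD/(πd³) = 8·96.5·23.0/(π·2.0³) = 17756/25.133 = 706.49 MPa
τ_max = K·τ₀ = 1.1163 × 706.49 = 788.64 MPa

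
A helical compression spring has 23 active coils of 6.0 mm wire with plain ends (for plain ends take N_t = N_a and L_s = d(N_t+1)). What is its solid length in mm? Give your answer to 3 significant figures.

144 mm

plain ends: N_t = N_a = 23
L_s = d·(N_t+1) = 6.0 × 24 = 144 mm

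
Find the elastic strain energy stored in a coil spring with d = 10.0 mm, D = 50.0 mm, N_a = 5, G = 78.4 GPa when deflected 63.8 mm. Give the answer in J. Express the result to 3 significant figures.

319 J

k = Gd⁴/(8D³N_a) = (78.4×10³)(10.0⁴)/(8·50.0³·5) = 156.8 N/mm
U = ½kδ² = 0.5 × 156.8 × 63.8² = 3.1912e+05 N·mm = 319.12 J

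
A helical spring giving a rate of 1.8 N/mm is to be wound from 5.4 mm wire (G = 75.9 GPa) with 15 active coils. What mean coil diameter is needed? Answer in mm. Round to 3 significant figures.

66.9 mm

D = (Gd⁴/(8N_a·k))^(1/3) = (75.9×10³·5.4⁴/(8·15·1.8))^(1/3)
  = (298788)^(1/3) = 66.8530 mm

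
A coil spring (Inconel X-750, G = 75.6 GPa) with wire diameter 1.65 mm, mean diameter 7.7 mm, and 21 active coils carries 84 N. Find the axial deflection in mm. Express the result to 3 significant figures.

11.5 mm

k = Gd⁴/(8D³N_a) = (75.6×10³)(1.65⁴)/(8·7.7³·21) = 7.3059 N/mm
δ = F/k = 84 / 7.3059 = 11.497 mm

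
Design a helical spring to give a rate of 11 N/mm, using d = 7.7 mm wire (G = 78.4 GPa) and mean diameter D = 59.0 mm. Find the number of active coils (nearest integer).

N_a = Gd⁴/(8D³k) = (78.4×10³ × 7.7⁴)/(8 × 59.0³ × 11)
    = 2.756e+08 / 1.80734e+07 = 15.25 → 15 coils

15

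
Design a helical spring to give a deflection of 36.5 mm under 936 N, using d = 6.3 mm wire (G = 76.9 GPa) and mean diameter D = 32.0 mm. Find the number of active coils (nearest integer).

18

Required rate k = F/δ = 936/36.5 = 25.644 N/mm
N_a = Gd⁴/(8D³k) = (76.9×10³ × 6.3⁴)/(8 × 32.0³ × 25.644)
    = 1.2114e+08 / 6.72238e+06 = 18.02 → 18 coils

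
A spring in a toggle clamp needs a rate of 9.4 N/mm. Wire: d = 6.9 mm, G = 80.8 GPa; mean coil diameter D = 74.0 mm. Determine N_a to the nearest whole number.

6

N_a = Gd⁴/(8D³k) = (80.8×10³ × 6.9⁴)/(8 × 74.0³ × 9.4)
    = 1.8315e+08 / 3.04728e+07 = 6.01 → 6 coils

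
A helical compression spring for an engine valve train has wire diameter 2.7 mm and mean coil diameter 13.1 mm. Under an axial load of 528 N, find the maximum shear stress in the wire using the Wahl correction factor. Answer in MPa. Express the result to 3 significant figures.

Spring index C = D/d = 13.1/2.7 = 4.8519
K_W = (4C−1)/(4C−4) + 0.615/C = 18.407/15.407 + 0.1268 = 1.3215
τ₀ = 8FD/(πd³) = 8·528·13.1/(π·2.7³) = 55334.4/61.836 = 894.86 MPa
τ_max = K·τ₀ = 1.3215 × 894.86 = 1182.5 MPa

1180 MPa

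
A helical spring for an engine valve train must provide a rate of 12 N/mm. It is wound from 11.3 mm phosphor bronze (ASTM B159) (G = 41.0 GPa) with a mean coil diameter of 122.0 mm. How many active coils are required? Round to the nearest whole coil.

4

N_a = Gd⁴/(8D³k) = (41.0×10³ × 11.3⁴)/(8 × 122.0³ × 12)
    = 6.68494e+08 / 1.74321e+08 = 3.835 → 4 coils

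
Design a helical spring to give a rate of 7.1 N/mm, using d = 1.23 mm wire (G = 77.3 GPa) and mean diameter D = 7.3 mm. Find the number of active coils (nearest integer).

8

N_a = Gd⁴/(8D³k) = (77.3×10³ × 1.23⁴)/(8 × 7.3³ × 7.1)
    = 176929 / 22096.2 = 8.007 → 8 coils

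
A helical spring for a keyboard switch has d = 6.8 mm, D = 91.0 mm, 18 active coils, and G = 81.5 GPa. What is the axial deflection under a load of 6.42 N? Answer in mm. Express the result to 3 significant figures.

k = Gd⁴/(8D³N_a) = (81.5×10³)(6.8⁴)/(8·91.0³·18) = 1.6059 N/mm
δ = F/k = 6.42 / 1.6059 = 3.9979 mm

4.00 mm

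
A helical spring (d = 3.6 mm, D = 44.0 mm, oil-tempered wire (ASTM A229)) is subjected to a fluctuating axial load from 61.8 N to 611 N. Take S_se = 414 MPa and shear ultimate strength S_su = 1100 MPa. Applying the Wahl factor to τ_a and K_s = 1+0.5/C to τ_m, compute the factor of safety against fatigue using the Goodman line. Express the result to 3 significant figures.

C = D/d = 44.0/3.6 = 12.2222; K_W = (4C−1)/(4C−4)+0.615/C = 1.1171; K_s = 1+0.5/C = 1.0409
F_a = (F_max−F_min)/2 = 274.6 N; F_m = (F_max+F_min)/2 = 336.4 N
τ_a = K_W·8F_aD/(πd³) = 1.1171 × 659.46 = 736.71 MPa
τ_m = K_s·8F_mD/(πd³) = 1.0409 × 807.87 = 840.92 MPa
Goodman: 1/n_f = τ_a/S_se + τ_m/S_su = 736.71/414 + 840.92/1100 = 1.77950 + 0.76447 = 2.544
n_f = 1/2.544 = 0.3931

0.393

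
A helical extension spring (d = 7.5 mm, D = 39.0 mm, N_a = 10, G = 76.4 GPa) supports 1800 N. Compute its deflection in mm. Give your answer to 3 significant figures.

35.3 mm

k = Gd⁴/(8D³N_a) = (76.4×10³)(7.5⁴)/(8·39.0³·10) = 50.939 N/mm
δ = F/k = 1800 / 50.939 = 35.336 mm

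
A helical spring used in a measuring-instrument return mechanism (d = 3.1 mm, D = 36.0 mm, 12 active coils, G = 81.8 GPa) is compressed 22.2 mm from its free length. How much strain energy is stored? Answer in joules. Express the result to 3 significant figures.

0.416 J

k = Gd⁴/(8D³N_a) = (81.8×10³)(3.1⁴)/(8·36.0³·12) = 1.6866 N/mm
U = ½kδ² = 0.5 × 1.6866 × 22.2² = 415.62 N·mm = 0.41562 J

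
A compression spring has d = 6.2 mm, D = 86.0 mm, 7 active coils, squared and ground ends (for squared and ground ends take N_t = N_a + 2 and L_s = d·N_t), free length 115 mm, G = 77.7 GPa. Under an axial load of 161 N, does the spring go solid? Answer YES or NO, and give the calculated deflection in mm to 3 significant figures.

k = Gd⁴/(8D³N_a) = (77.7×10³)(6.2⁴)/(8·86.0³·7) = 3.2233 N/mm
N_t = 9; L_s = 6.2·9 = 55.8 mm; δ_solid = L₀ − L_s = 115 − 55.8 = 59.2 mm
δ = F/k = 161/3.2233 = 49.948 mm
δ < δ_solid → spring does not go solid

NO, δ = 49.9 mm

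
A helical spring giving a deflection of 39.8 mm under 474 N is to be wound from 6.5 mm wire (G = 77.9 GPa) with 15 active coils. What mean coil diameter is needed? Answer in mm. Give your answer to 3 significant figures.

Required rate k = F/δ = 474/39.8 = 11.91 N/mm
D = (Gd⁴/(8N_a·k))^(1/3) = (77.9×10³·6.5⁴/(8·15·11.91))^(1/3)
  = (97300.3)^(1/3) = 45.9944 mm

46.0 mm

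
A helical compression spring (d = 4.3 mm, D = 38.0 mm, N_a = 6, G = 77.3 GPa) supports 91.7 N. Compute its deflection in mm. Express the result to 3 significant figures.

k = Gd⁴/(8D³N_a) = (77.3×10³)(4.3⁴)/(8·38.0³·6) = 10.034 N/mm
δ = F/k = 91.7 / 10.034 = 9.1392 mm

9.14 mm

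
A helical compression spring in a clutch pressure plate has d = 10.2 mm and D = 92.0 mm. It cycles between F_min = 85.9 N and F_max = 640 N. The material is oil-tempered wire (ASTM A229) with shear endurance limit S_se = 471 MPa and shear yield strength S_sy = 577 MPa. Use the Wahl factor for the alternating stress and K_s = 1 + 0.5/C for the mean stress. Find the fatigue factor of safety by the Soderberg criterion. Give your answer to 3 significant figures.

3.36

C = D/d = 92.0/10.2 = 9.0196; K_W = (4C−1)/(4C−4)+0.615/C = 1.1617; K_s = 1+0.5/C = 1.0554
F_a = (F_max−F_min)/2 = 277.05 N; F_m = (F_max+F_min)/2 = 362.95 N
τ_a = K_W·8F_aD/(πd³) = 1.1617 × 61.163 = 71.053 MPa
τ_m = K_s·8F_mD/(πd³) = 1.0554 × 80.126 = 84.568 MPa
Soderberg: 1/n_f = τ_a/S_se + τ_m/S_sy = 71.053/471 + 84.568/577 = 0.15086 + 0.14656 = 0.29742
n_f = 1/0.29742 = 3.362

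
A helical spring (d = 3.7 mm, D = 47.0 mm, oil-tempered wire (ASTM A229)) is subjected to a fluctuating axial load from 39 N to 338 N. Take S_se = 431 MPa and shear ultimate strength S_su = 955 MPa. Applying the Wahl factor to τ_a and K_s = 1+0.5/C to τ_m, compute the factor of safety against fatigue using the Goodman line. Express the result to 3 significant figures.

C = D/d = 47.0/3.7 = 12.7027; K_W = (4C−1)/(4C−4)+0.615/C = 1.1125; K_s = 1+0.5/C = 1.0394
F_a = (F_max−F_min)/2 = 149.5 N; F_m = (F_max+F_min)/2 = 188.5 N
τ_a = K_W·8F_aD/(πd³) = 1.1125 × 353.24 = 392.98 MPa
τ_m = K_s·8F_mD/(πd³) = 1.0394 × 445.39 = 462.93 MPa
Goodman: 1/n_f = τ_a/S_se + τ_m/S_su = 392.98/431 + 462.93/955 = 0.91180 + 0.48474 = 1.3965
n_f = 1/1.3965 = 0.7161

0.716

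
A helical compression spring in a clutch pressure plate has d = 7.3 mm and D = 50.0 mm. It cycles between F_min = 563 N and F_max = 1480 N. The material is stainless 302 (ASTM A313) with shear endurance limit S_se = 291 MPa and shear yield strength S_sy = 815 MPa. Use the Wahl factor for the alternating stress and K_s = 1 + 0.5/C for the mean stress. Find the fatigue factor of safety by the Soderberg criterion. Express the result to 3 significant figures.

0.936

C = D/d = 50.0/7.3 = 6.8493; K_W = (4C−1)/(4C−4)+0.615/C = 1.2180; K_s = 1+0.5/C = 1.0730
F_a = (F_max−F_min)/2 = 458.5 N; F_m = (F_max+F_min)/2 = 1021.5 N
τ_a = K_W·8F_aD/(πd³) = 1.2180 × 150.07 = 182.78 MPa
τ_m = K_s·8F_mD/(πd³) = 1.0730 × 334.33 = 358.74 MPa
Soderberg: 1/n_f = τ_a/S_se + τ_m/S_sy = 182.78/291 + 358.74/815 = 0.62811 + 0.44017 = 1.0683
n_f = 1/1.0683 = 0.9361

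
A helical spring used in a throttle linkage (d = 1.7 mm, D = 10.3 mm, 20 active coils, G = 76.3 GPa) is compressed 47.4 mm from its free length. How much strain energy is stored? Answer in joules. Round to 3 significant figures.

k = Gd⁴/(8D³N_a) = (76.3×10³)(1.7⁴)/(8·10.3³·20) = 3.6449 N/mm
U = ½kδ² = 0.5 × 3.6449 × 47.4² = 4094.6 N·mm = 4.0946 J

4.09 J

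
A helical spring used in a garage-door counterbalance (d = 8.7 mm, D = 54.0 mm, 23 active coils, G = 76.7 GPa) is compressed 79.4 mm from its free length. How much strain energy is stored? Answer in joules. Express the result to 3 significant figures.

k = Gd⁴/(8D³N_a) = (76.7×10³)(8.7⁴)/(8·54.0³·23) = 15.166 N/mm
U = ½kδ² = 0.5 × 15.166 × 79.4² = 47806 N·mm = 47.806 J

47.8 J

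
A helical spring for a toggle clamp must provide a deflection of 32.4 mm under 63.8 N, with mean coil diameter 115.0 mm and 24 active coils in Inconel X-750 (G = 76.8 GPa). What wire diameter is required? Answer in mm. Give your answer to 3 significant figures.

Required rate k = F/δ = 63.8/32.4 = 1.9691 N/mm
d = (8D³N_a·k / G)^(1/4) = (8·115.0³·24·1.9691 / (76.8×10³))^0.25
  = (7487)^0.25 = 9.3020 mm

9.30 mm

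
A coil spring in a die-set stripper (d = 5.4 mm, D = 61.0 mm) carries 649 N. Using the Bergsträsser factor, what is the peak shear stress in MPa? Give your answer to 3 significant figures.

716 MPa

Spring index C = D/d = 61.0/5.4 = 11.2963
K_B = (4C+2)/(4C−3) = 47.185/42.185 = 1.1185
τ₀ = 8FD/(πd³) = 8·649·61.0/(π·5.4³) = 316712/494.69 = 640.23 MPa
τ_max = K·τ₀ = 1.1185 × 640.23 = 716.11 MPa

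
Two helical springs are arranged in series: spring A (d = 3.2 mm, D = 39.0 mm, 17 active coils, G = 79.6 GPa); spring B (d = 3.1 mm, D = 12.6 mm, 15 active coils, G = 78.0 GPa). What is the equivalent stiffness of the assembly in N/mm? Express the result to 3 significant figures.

1.00 N/mm

k_A = Gd⁴/(8D³N_a) = (79.6×10³)(3.2⁴)/(8·39.0³·17) = 1.0346 N/mm
k_B = Gd⁴/(8D³N_a) = (78.0×10³)(3.1⁴)/(8·12.6³·15) = 30.009 N/mm
Series: 1/k_eq = 1/1.0346 + 1/30.009 = 0.99986; k_eq = 1.0001 N/mm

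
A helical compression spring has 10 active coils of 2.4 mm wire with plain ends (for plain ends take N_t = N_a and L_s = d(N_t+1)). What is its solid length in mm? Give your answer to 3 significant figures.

plain ends: N_t = N_a = 10
L_s = d·(N_t+1) = 2.4 × 11 = 26.4 mm

26.4 mm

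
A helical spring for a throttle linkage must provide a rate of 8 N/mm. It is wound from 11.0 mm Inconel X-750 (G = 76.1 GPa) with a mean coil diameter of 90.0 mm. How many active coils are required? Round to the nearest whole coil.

N_a = Gd⁴/(8D³k) = (76.1×10³ × 11.0⁴)/(8 × 90.0³ × 8)
    = 1.11418e+09 / 4.6656e+07 = 23.88 → 24 coils

24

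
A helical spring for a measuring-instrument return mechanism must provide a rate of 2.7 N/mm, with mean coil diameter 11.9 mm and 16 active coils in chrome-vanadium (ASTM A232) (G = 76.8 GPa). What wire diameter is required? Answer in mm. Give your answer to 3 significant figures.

1.66 mm

d = (8D³N_a·k / G)^(1/4) = (8·11.9³·16·2.7 / (76.8×10³))^0.25
  = (7.5832)^0.25 = 1.6594 mm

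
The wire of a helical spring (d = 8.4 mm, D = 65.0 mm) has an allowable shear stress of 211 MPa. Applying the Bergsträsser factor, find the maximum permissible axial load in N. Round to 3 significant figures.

641 N

C = D/d = 65.0/8.4 = 7.7381
K_B = (4C+2)/(4C−3) = 32.952/27.952 = 1.1789
τ_max = K·8FD/(πd³) → F_max = τ_allow·πd³/(8DK)
F_max = 211·π·8.4³/(8·65.0·1.1789) = 3.9289e+05/613.02 = 640.91 N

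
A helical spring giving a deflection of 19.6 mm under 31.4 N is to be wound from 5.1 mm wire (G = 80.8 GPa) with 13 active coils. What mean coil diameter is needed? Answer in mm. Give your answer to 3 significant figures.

69.0 mm

Required rate k = F/δ = 31.4/19.6 = 1.602 N/mm
D = (Gd⁴/(8N_a·k))^(1/3) = (80.8×10³·5.1⁴/(8·13·1.602))^(1/3)
  = (328084)^(1/3) = 68.9702 mm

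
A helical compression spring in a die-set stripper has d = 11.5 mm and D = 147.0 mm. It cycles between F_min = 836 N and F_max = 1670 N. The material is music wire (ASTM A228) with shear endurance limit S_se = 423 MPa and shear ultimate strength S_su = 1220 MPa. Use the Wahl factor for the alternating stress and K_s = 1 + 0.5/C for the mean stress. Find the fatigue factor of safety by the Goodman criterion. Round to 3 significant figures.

1.88

C = D/d = 147.0/11.5 = 12.7826; K_W = (4C−1)/(4C−4)+0.615/C = 1.1118; K_s = 1+0.5/C = 1.0391
F_a = (F_max−F_min)/2 = 417 N; F_m = (F_max+F_min)/2 = 1253 N
τ_a = K_W·8F_aD/(πd³) = 1.1118 × 102.64 = 114.11 MPa
τ_m = K_s·8F_mD/(πd³) = 1.0391 × 308.4 = 320.46 MPa
Goodman: 1/n_f = τ_a/S_se + τ_m/S_su = 114.11/423 + 320.46/1220 = 0.26976 + 0.26268 = 0.53243
n_f = 1/0.53243 = 1.878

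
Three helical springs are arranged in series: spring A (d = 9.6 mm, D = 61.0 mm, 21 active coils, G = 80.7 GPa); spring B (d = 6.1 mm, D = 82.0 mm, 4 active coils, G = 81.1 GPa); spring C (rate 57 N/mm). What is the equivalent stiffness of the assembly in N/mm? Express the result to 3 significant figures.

k_A = Gd⁴/(8D³N_a) = (80.7×10³)(9.6⁴)/(8·61.0³·21) = 17.975 N/mm
k_B = Gd⁴/(8D³N_a) = (81.1×10³)(6.1⁴)/(8·82.0³·4) = 6.3643 N/mm
Series: 1/k_eq = 1/17.975 + 1/6.3643 + 1/57 = 0.23031; k_eq = 4.3421 N/mm

4.34 N/mm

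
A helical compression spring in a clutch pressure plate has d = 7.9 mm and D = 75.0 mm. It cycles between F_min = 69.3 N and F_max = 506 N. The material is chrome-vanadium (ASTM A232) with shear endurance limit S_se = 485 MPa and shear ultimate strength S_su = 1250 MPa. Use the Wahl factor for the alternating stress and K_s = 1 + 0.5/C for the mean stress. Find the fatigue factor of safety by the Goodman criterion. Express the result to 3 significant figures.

C = D/d = 75.0/7.9 = 9.4937; K_W = (4C−1)/(4C−4)+0.615/C = 1.1531; K_s = 1+0.5/C = 1.0527
F_a = (F_max−F_min)/2 = 218.35 N; F_m = (F_max+F_min)/2 = 287.65 N
τ_a = K_W·8F_aD/(πd³) = 1.1531 × 84.581 = 97.529 MPa
τ_m = K_s·8F_mD/(πd³) = 1.0527 × 111.43 = 117.29 MPa
Goodman: 1/n_f = τ_a/S_se + τ_m/S_su = 97.529/485 + 117.29/1250 = 0.20109 + 0.09384 = 0.29493
n_f = 1/0.29493 = 3.391

3.39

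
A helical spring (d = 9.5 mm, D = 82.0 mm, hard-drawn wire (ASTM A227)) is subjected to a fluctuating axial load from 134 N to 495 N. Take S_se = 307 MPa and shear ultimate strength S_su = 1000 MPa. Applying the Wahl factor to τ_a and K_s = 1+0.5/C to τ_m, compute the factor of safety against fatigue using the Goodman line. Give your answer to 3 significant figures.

C = D/d = 82.0/9.5 = 8.6316; K_W = (4C−1)/(4C−4)+0.615/C = 1.1695; K_s = 1+0.5/C = 1.0579
F_a = (F_max−F_min)/2 = 180.5 N; F_m = (F_max+F_min)/2 = 314.5 N
τ_a = K_W·8F_aD/(πd³) = 1.1695 × 43.96 = 51.413 MPa
τ_m = K_s·8F_mD/(πd³) = 1.0579 × 76.596 = 81.033 MPa
Goodman: 1/n_f = τ_a/S_se + τ_m/S_su = 51.413/307 + 81.033/1000 = 0.16747 + 0.08103 = 0.2485
n_f = 1/0.2485 = 4.024

4.02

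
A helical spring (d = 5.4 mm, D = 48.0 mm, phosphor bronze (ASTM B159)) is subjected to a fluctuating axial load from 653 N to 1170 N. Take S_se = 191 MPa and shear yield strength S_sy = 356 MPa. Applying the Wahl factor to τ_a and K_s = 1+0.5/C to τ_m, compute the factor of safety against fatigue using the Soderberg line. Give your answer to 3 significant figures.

0.301

C = D/d = 48.0/5.4 = 8.8889; K_W = (4C−1)/(4C−4)+0.615/C = 1.1643; K_s = 1+0.5/C = 1.0562
F_a = (F_max−F_min)/2 = 258.5 N; F_m = (F_max+F_min)/2 = 911.5 N
τ_a = K_W·8F_aD/(πd³) = 1.1643 × 200.66 = 233.62 MPa
τ_m = K_s·8F_mD/(πd³) = 1.0562 × 707.55 = 747.35 MPa
Soderberg: 1/n_f = τ_a/S_se + τ_m/S_sy = 233.62/191 + 747.35/356 = 1.22314 + 2.09929 = 3.3224
n_f = 1/3.3224 = 0.301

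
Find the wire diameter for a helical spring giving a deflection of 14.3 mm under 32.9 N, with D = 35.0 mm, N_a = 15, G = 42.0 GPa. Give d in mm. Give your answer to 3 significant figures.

4.10 mm

Required rate k = F/δ = 32.9/14.3 = 2.3007 N/mm
d = (8D³N_a·k / G)^(1/4) = (8·35.0³·15·2.3007 / (42.0×10³))^0.25
  = (281.84)^0.25 = 4.0973 mm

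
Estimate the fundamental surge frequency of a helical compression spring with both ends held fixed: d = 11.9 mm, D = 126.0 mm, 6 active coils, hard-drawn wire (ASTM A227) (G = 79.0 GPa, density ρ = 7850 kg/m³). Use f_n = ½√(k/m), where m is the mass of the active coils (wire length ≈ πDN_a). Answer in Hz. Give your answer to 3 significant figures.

44.6 Hz

k = Gd⁴/(8D³N_a) = (79.0×10³)(11.9⁴)/(8·126.0³·6) = 16.499 N/mm = 16499 N/m
Wire length L = πDN_a = π·126.0·6 = 2375 mm
m = ρ·(πd²/4)·L = 7850 × 111.22×10⁻⁶ m² × 2.375 m = 2.0736 kg
f_n = ½√(k/m) = 0.5·√(16499/2.0736) = 0.5·√(7956.8) = 44.6 Hz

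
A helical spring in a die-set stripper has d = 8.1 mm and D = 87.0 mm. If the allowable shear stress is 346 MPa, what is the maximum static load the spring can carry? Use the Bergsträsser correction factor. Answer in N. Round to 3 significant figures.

C = D/d = 87.0/8.1 = 10.7407
K_B = (4C+2)/(4C−3) = 44.963/39.963 = 1.1251
τ_max = K·8FD/(πd³) → F_max = τ_allow·πd³/(8DK)
F_max = 346·π·8.1³/(8·87.0·1.1251) = 5.7767e+05/783.08 = 737.69 N

738 N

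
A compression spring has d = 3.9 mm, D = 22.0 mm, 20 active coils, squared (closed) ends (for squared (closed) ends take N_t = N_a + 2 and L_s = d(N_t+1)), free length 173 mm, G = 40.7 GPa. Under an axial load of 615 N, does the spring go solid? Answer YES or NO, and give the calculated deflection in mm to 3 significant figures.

YES, δ = 111 mm

k = Gd⁴/(8D³N_a) = (40.7×10³)(3.9⁴)/(8·22.0³·20) = 5.5267 N/mm
N_t = 22; L_s = 3.9·23 = 89.7 mm; δ_solid = L₀ − L_s = 173 − 89.7 = 83.3 mm
δ = F/k = 615/5.5267 = 111.28 mm
δ ≥ δ_solid → spring goes solid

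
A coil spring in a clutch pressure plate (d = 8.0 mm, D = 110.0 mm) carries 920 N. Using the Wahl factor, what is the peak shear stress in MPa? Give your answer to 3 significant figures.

Spring index C = D/d = 110.0/8.0 = 13.7500
K_W = (4C−1)/(4C−4) + 0.615/C = 54.000/51.000 + 0.0447 = 1.1036
τ₀ = 8FD/(πd³) = 8·920·110.0/(π·8.0³) = 809600/1608.5 = 503.33 MPa
τ_max = K·τ₀ = 1.1036 × 503.33 = 555.45 MPa

555 MPa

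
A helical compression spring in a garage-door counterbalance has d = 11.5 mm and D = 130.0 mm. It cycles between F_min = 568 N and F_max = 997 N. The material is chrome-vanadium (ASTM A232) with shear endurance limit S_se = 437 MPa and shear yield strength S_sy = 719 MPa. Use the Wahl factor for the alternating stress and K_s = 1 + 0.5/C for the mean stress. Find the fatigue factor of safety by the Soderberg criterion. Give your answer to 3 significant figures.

C = D/d = 130.0/11.5 = 11.3043; K_W = (4C−1)/(4C−4)+0.615/C = 1.1272; K_s = 1+0.5/C = 1.0442
F_a = (F_max−F_min)/2 = 214.5 N; F_m = (F_max+F_min)/2 = 782.5 N
τ_a = K_W·8F_aD/(πd³) = 1.1272 × 46.689 = 52.628 MPa
τ_m = K_s·8F_mD/(πd³) = 1.0442 × 170.32 = 177.86 MPa
Soderberg: 1/n_f = τ_a/S_se + τ_m/S_sy = 52.628/437 + 177.86/719 = 0.12043 + 0.24737 = 0.3678
n_f = 1/0.3678 = 2.719

2.72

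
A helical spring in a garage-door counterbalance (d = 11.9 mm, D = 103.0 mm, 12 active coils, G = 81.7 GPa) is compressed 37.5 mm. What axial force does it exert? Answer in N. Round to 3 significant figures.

586 N

k = Gd⁴/(8D³N_a) = (81.7×10³)(11.9⁴)/(8·103.0³·12) = 15.618 N/mm
F = k·δ = 15.618 × 37.5 = 585.68 N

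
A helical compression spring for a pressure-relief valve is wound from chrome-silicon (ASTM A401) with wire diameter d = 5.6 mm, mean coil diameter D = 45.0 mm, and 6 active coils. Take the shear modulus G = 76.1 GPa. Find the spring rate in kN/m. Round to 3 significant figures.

17.1 kN/m

k = Gd⁴/(8D³N_a) = (76.1×10³ × 5.6⁴) / (8 × 45.0³ × 6)
  = 7.48405e+07 / 4.374e+06 = 17.11 N/mm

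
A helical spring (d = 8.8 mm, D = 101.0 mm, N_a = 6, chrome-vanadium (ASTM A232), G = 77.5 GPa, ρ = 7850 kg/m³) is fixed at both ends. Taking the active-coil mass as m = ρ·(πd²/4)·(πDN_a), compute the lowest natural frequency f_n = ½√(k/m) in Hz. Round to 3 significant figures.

50.8 Hz

k = Gd⁴/(8D³N_a) = (77.5×10³)(8.8⁴)/(8·101.0³·6) = 9.3978 N/mm = 9397.8 N/m
Wire length L = πDN_a = π·101.0·6 = 1903.8 mm
m = ρ·(πd²/4)·L = 7850 × 60.821×10⁻⁶ m² × 1.9038 m = 0.90897 kg
f_n = ½√(k/m) = 0.5·√(9397.8/0.90897) = 0.5·√(10339) = 50.841 Hz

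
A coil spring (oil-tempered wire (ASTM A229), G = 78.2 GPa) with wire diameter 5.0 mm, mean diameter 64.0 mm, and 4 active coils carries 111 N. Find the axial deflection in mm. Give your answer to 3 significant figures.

19.1 mm

k = Gd⁴/(8D³N_a) = (78.2×10³)(5.0⁴)/(8·64.0³·4) = 5.8264 N/mm
δ = F/k = 111 / 5.8264 = 19.051 mm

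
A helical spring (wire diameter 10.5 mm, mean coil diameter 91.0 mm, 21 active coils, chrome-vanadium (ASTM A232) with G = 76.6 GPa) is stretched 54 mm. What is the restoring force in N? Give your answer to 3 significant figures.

397 N

k = Gd⁴/(8D³N_a) = (76.6×10³)(10.5⁴)/(8·91.0³·21) = 7.3545 N/mm
F = k·δ = 7.3545 × 54 = 397.14 N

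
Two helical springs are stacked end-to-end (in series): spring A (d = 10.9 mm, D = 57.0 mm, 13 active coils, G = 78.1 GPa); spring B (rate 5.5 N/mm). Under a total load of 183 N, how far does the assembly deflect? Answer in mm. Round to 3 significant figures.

36.5 mm

k_A = Gd⁴/(8D³N_a) = (78.1×10³)(10.9⁴)/(8·57.0³·13) = 57.24 N/mm
Series: 1/k_eq = 1/57.24 + 1/5.5 = 0.19929; k_eq = 5.0179 N/mm
δ = F/k_eq = 183/5.0179 = 36.47 mm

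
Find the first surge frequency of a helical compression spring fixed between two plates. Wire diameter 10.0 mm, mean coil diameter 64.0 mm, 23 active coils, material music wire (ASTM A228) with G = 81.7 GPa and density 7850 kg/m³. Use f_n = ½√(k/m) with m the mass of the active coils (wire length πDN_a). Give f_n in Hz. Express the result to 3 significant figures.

38.5 Hz

k = Gd⁴/(8D³N_a) = (81.7×10³)(10.0⁴)/(8·64.0³·23) = 16.938 N/mm = 16938 N/m
Wire length L = πDN_a = π·64.0·23 = 4624.4 mm
m = ρ·(πd²/4)·L = 7850 × 78.54×10⁻⁶ m² × 4.6244 m = 2.8511 kg
f_n = ½√(k/m) = 0.5·√(16938/2.8511) = 0.5·√(5940.8) = 38.538 Hz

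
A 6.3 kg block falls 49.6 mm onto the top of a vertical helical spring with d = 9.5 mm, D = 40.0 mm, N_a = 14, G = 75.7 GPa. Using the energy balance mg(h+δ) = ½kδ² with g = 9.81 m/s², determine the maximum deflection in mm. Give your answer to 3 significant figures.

k = Gd⁴/(8D³N_a) = (75.7×10³)(9.5⁴)/(8·40.0³·14) = 86.019 N/mm
W = mg = 6.3 × 9.81 = 61.803 N
½kδ² − Wδ − Wh = 0 → δ = (W + √(W² + 2kWh))/k
δ = (61.803 + √(3819.6 + 527368))/86.019 = (61.803 + 728.83)/86.019 = 9.1914 mm

9.19 mm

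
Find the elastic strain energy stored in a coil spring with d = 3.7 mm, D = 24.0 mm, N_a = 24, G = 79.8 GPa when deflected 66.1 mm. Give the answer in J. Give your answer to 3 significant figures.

12.3 J

k = Gd⁴/(8D³N_a) = (79.8×10³)(3.7⁴)/(8·24.0³·24) = 5.6348 N/mm
U = ½kδ² = 0.5 × 5.6348 × 66.1² = 12310 N·mm = 12.31 J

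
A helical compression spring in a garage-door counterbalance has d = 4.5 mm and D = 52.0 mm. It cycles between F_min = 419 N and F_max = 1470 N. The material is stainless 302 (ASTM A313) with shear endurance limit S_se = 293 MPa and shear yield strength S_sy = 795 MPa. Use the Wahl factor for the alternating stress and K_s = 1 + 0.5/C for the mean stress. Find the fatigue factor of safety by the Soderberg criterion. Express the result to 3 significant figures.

C = D/d = 52.0/4.5 = 11.5556; K_W = (4C−1)/(4C−4)+0.615/C = 1.1243; K_s = 1+0.5/C = 1.0433
F_a = (F_max−F_min)/2 = 525.5 N; F_m = (F_max+F_min)/2 = 944.5 N
τ_a = K_W·8F_aD/(πd³) = 1.1243 × 763.62 = 858.52 MPa
τ_m = K_s·8F_mD/(πd³) = 1.0433 × 1372.5 = 1431.9 MPa
Soderberg: 1/n_f = τ_a/S_se + τ_m/S_sy = 858.52/293 + 1431.9/795 = 2.93010 + 1.80110 = 4.7312
n_f = 1/4.7312 = 0.2114

0.211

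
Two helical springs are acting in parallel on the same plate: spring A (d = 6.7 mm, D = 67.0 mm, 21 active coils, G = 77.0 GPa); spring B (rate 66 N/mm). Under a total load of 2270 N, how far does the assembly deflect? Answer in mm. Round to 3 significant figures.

k_A = Gd⁴/(8D³N_a) = (77.0×10³)(6.7⁴)/(8·67.0³·21) = 3.0708 N/mm
Parallel: k_eq = 3.0708 + 66 = 69.071 N/mm
δ = F/k_eq = 2270/69.071 = 32.865 mm

32.9 mm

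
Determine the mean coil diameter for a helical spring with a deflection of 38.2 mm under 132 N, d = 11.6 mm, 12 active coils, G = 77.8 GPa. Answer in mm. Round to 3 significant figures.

162 mm

Required rate k = F/δ = 132/38.2 = 3.4555 N/mm
D = (Gd⁴/(8N_a·k))^(1/3) = (77.8×10³·11.6⁴/(8·12·3.4555))^(1/3)
  = (4.24649e+06)^(1/3) = 161.9359 mm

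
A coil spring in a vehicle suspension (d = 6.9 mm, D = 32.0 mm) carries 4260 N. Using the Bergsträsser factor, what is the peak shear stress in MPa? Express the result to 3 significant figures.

Spring index C = D/d = 32.0/6.9 = 4.6377
K_B = (4C+2)/(4C−3) = 20.551/15.551 = 1.3215
τ₀ = 8FD/(πd³) = 8·4260·32.0/(π·6.9³) = 1.09056e+06/1032 = 1056.7 MPa
τ_max = K·τ₀ = 1.3215 × 1056.7 = 1396.5 MPa

1400 MPa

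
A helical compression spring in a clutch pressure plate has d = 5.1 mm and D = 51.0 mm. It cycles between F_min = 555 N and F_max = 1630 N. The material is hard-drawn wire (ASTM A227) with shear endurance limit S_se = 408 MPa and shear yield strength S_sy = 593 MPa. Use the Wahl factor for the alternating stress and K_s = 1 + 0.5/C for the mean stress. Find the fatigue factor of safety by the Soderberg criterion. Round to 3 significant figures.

C = D/d = 51.0/5.1 = 10.0000; K_W = (4C−1)/(4C−4)+0.615/C = 1.1448; K_s = 1+0.5/C = 1.0500
F_a = (F_max−F_min)/2 = 537.5 N; F_m = (F_max+F_min)/2 = 1092.5 N
τ_a = K_W·8F_aD/(πd³) = 1.1448 × 526.23 = 602.45 MPa
τ_m = K_s·8F_mD/(πd³) = 1.0500 × 1069.6 = 1123.1 MPa
Soderberg: 1/n_f = τ_a/S_se + τ_m/S_sy = 602.45/408 + 1123.1/593 = 1.47659 + 1.89389 = 3.3705
n_f = 1/3.3705 = 0.2967

0.297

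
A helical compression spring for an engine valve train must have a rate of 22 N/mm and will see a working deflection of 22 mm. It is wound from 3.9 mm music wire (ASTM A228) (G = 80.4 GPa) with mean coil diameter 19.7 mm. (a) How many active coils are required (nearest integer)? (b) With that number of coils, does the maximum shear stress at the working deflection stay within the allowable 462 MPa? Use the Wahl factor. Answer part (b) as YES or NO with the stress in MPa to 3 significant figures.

N_a = Gd⁴/(8D³k) = (80.4×10³)(3.9⁴)/(8·19.7³·22) = 13.82 → N_a = 14
Actual rate k = Gd⁴/(8D³·14) = 21.722 N/mm
Working load F = kδ = 21.722·22 = 477.88 N
C = 19.7/3.9 = 5.0513; K_W = (4C−1)/(4C−4)+0.615/C = 1.3069
τ_max = K_W·8FD/(πd³) = 1.3069·404.14 = 528.16 MPa
τ_max > 462 MPa → exceeds allowable

(a) 14 coils; (b) NO, τ_max = 528 MPa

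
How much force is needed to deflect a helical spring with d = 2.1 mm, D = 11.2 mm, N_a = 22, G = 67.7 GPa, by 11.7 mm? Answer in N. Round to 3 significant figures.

62.3 N

k = Gd⁴/(8D³N_a) = (67.7×10³)(2.1⁴)/(8·11.2³·22) = 5.3247 N/mm
F = k·δ = 5.3247 × 11.7 = 62.3 N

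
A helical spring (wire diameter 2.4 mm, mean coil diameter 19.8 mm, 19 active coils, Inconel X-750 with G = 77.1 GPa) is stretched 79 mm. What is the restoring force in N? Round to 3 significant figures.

k = Gd⁴/(8D³N_a) = (77.1×10³)(2.4⁴)/(8·19.8³·19) = 2.168 N/mm
F = k·δ = 2.168 × 79 = 171.27 N

171 N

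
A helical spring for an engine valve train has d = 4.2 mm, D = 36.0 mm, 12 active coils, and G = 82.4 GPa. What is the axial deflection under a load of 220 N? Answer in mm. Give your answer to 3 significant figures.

k = Gd⁴/(8D³N_a) = (82.4×10³)(4.2⁴)/(8·36.0³·12) = 5.7246 N/mm
δ = F/k = 220 / 5.7246 = 38.431 mm

38.4 mm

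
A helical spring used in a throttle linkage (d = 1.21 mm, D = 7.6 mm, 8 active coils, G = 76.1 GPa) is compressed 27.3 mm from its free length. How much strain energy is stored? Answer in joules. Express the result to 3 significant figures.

k = Gd⁴/(8D³N_a) = (76.1×10³)(1.21⁴)/(8·7.6³·8) = 5.8064 N/mm
U = ½kδ² = 0.5 × 5.8064 × 27.3² = 2163.7 N·mm = 2.1637 J

2.16 J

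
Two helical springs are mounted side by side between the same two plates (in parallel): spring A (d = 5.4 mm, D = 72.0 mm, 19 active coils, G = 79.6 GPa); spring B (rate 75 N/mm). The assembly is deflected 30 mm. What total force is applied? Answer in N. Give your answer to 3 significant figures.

2290 N

k_A = Gd⁴/(8D³N_a) = (79.6×10³)(5.4⁴)/(8·72.0³·19) = 1.193 N/mm
Parallel: k_eq = 1.193 + 75 = 76.193 N/mm
F = k_eq·δ = 76.193·30 = 2285.8 N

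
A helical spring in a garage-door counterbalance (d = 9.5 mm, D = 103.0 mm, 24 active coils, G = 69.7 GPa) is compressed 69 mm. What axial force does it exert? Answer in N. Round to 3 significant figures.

k = Gd⁴/(8D³N_a) = (69.7×10³)(9.5⁴)/(8·103.0³·24) = 2.7059 N/mm
F = k·δ = 2.7059 × 69 = 186.71 N

187 N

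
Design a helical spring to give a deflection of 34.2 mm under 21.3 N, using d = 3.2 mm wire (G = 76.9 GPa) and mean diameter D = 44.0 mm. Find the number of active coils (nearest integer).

Required rate k = F/δ = 21.3/34.2 = 0.62281 N/mm
N_a = Gd⁴/(8D³k) = (76.9×10³ × 3.2⁴)/(8 × 44.0³ × 0.62281)
    = 8.06355e+06 / 424426 = 19 → 19 coils

19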